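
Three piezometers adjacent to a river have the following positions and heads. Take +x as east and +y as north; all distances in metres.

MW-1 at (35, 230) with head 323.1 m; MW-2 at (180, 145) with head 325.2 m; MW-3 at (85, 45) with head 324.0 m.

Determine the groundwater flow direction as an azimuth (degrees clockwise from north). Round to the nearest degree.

Taking MW-1 as reference: MW-2−MW-1 = (145, -85, +2.1); MW-3−MW-1 = (50, -185, +0.9).
Determinant of the coordinate differences = 145·(-185) − 50·(-85) = -22575.
∂h/∂x = [(+2.1)·(-185) − (+0.9)·(-85)] / -22575 = +0.01382
∂h/∂y = [145·(+0.9) − 50·(+2.1)] / -22575 = -0.001130
Flow direction (−∇h) has components (-0.01382 E, +0.001130 N).
Azimuth = atan2(E, N) = atan2(-0.01382, +0.001130) = 274.7° ≈ 275°.

275°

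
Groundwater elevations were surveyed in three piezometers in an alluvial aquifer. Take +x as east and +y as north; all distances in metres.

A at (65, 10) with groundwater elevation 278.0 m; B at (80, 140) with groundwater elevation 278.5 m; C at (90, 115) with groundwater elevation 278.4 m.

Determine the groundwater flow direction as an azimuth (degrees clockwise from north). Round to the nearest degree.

176°

Differences from A: to B (Δx, Δy, Δh) = (15, 130, +0.5); to C = (25, 105, +0.4).
Solve a·Δx + b·Δy = Δh: det = 15·105 − 25·130 = -1675.
∂h/∂x = [(+0.5)·105 − (+0.4)·130] / -1675 = -0.0002985
∂h/∂y = [15·(+0.4) − 25·(+0.5)] / -1675 = +0.003881
Flow direction (−∇h) has components (+0.0002985 E, -0.003881 N).
Azimuth = atan2(E, N) = atan2(+0.0002985, -0.003881) = 175.6° ≈ 176°.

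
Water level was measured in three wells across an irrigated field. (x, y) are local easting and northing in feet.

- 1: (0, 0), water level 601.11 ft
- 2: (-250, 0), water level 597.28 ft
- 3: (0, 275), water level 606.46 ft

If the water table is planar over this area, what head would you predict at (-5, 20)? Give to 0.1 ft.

601.4 ft

∂h/∂x = (597.28 − 601.11) / (-250 − 0) = +0.01532
∂h/∂y = (606.46 − 601.11) / (275 − 0) = +0.01945
h(-5, 20) = 601.11 + (+0.01532)·(-5) + (+0.01945)·(20) = 601.11 -0.077 +0.389 = 601.422 ft.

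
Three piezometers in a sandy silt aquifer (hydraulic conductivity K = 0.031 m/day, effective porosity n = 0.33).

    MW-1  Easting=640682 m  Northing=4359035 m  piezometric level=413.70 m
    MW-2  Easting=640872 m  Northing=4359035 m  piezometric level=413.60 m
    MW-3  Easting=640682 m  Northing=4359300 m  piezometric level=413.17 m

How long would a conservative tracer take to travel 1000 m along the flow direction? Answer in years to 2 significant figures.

∂h/∂x = (413.60 − 413.70) / (640872 − 640682) = -0.0005263
∂h/∂y = (413.17 − 413.70) / (4359300 − 4359035) = -0.002000
|∇h| = √(-0.0005263² + -0.002000²) = 0.002068
Seepage velocity v = K·i/n = 0.031 × 0.002068 / 0.33 = 0.0001943 m/day.
t = 1000 / 0.0001943 = 5.147e+06 days = 1.41e+04 years.

14000 years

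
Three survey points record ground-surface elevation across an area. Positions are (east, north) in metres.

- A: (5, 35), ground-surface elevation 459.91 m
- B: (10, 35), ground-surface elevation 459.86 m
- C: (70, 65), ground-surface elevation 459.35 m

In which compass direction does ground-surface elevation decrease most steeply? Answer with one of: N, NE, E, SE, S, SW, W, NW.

With z = a·x + b·y + c and A as origin, the differences give:
  5·a + 0·b = -0.05
  65·a + 30·b = -0.56
Eliminate b (×30 and ×0, subtract): 150·a = -1.500 → a = ∂z/∂x = -0.01000
Back-substitute: b = ∂z/∂y = +0.003000.
Steepest decrease is along −∇f = (+0.01000 E, -0.003000 N) → east.

E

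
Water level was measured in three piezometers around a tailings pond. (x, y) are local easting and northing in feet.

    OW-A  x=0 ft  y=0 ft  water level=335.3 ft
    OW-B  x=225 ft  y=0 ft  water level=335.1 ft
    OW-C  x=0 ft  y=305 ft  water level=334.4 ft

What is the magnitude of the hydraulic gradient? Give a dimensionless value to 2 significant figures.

∂h/∂x = (335.1 − 335.3) / (225 − 0) = -0.0008889
∂h/∂y = (334.4 − 335.3) / (305 − 0) = -0.002951
|∇h| = √(-0.0008889² + -0.002951²) = 0.003082

0.0031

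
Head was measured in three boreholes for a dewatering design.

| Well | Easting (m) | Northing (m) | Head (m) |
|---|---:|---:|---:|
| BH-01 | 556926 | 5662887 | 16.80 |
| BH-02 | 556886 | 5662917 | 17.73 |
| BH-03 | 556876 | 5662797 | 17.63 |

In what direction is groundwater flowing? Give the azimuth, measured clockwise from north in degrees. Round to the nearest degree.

Taking BH-01 as reference: BH-02−BH-01 = (-40, 30, +0.93); BH-03−BH-01 = (-50, -90, +0.83).
Solve a·Δx + b·Δy = Δh: det = (-40)·(-90) − (-50)·30 = 5100.
∂h/∂x = [(+0.93)·(-90) − (+0.83)·30] / 5100 = -0.02129
∂h/∂y = [(-40)·(+0.83) − (-50)·(+0.93)] / 5100 = +0.002608
Flow direction (−∇h) has components (+0.02129 E, -0.002608 N).
Azimuth = atan2(E, N) = atan2(+0.02129, -0.002608) = 97.0° ≈ 097°.

097°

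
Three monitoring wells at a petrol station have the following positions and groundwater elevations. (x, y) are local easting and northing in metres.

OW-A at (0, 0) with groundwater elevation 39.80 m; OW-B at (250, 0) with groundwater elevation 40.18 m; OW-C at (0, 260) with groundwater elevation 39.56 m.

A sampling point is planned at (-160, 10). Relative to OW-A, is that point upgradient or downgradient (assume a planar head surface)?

downgradient

∂h/∂x = (40.18 − 39.80) / (250 − 0) = +0.001520
∂h/∂y = (39.56 − 39.80) / (260 − 0) = -0.0009231
Head at (-160, 10) = 39.80 + (+0.001520)·(-160) + (-0.0009231)·(10) = 39.55 m.
That is lower than the 39.80 m at OW-A, so the point is downgradient.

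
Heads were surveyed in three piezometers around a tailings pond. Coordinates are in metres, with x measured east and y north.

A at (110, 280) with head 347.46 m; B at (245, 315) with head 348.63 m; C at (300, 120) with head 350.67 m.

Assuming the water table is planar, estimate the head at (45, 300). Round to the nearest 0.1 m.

346.6 m

Three-point gradient (reference A): Δ to B = (135, 35, +1.17), Δ to C = (190, -160, +3.21).
∂h/∂x = +0.01060, ∂h/∂y = -0.007471 (det = -28250).
h(45, 300) = 347.46 + (+0.01060)·(-65) + (-0.007471)·(20) = 347.46 -0.689 -0.149 = 346.621 m.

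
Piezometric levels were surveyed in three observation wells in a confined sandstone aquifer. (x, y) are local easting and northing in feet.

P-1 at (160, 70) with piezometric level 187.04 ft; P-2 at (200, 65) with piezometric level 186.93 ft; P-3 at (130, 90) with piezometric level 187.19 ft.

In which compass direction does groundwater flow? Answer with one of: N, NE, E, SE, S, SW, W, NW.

Taking P-1 as reference: P-2−P-1 = (40, -5, -0.11); P-3−P-1 = (-30, 20, +0.15).
Determinant of the coordinate differences = 40·20 − (-30)·(-5) = 650.
∂h/∂x = [(-0.11)·20 − (+0.15)·(-5)] / 650 = -0.002231
∂h/∂y = [40·(+0.15) − (-30)·(-0.11)] / 650 = +0.004154
Flow = −∇h = (+0.002231 east, -0.004154 north), which points southeast.

SE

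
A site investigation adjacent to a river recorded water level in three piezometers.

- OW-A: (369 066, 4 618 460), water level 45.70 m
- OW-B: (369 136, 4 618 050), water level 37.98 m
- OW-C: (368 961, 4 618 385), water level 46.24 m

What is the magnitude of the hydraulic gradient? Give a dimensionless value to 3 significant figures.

0.0230

Taking OW-A as reference: OW-B−OW-A = (70, -410, -7.72); OW-C−OW-A = (-105, -75, +0.54).
Determinant of the coordinate differences = 70·(-75) − (-105)·(-410) = -48300.
∂h/∂x = [(-7.72)·(-75) − (+0.54)·(-410)] / -48300 = -0.01657
∂h/∂y = [70·(+0.54) − (-105)·(-7.72)] / -48300 = +0.01600
|∇h| = √(-0.01657² + 0.01600²) = 0.02303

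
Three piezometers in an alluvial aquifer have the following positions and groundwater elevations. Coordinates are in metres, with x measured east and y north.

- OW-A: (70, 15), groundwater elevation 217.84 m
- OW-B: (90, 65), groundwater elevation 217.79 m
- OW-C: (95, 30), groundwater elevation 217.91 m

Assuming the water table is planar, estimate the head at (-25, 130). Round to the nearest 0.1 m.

Three-point gradient (reference OW-A): Δ to OW-B = (20, 50, -0.05), Δ to OW-C = (25, 15, +0.07).
∂h/∂x = +0.004474, ∂h/∂y = -0.002789 (det = -950).
h(-25, 130) = 217.84 + (+0.004474)·(-95) + (-0.002789)·(115) = 217.84 -0.425 -0.321 = 217.094 m.

217.1 m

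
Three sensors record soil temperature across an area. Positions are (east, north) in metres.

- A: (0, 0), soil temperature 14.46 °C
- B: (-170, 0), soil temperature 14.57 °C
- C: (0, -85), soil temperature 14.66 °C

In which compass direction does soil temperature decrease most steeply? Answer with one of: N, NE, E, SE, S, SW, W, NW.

∂T/∂x = (14.57 − 14.46) / (-170 − 0) = -0.0006471
∂T/∂y = (14.66 − 14.46) / (-85 − 0) = -0.002353
Steepest decrease is along −∇f = (+0.0006471 E, +0.002353 N) → north.

N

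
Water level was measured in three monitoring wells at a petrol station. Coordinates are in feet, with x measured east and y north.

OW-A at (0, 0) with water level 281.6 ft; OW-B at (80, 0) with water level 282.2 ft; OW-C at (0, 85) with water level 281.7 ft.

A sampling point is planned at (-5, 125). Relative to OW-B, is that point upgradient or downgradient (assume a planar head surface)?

downgradient

∂h/∂x = (282.2 − 281.6) / (80 − 0) = +0.007500
∂h/∂y = (281.7 − 281.6) / (85 − 0) = +0.001176
Head at (-5, 125) = 281.6 + (+0.007500)·(-5) + (+0.001176)·(125) = 281.71 ft.
That is lower than the 282.2 ft at OW-B, so the point is downgradient.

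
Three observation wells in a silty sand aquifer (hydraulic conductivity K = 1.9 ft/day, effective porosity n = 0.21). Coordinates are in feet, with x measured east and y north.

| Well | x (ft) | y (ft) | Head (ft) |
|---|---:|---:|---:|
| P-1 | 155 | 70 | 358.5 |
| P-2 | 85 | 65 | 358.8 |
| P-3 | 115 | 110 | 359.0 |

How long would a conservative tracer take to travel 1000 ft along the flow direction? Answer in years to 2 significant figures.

33 years

Taking P-1 as reference: P-2−P-1 = (-70, -5, +0.3); P-3−P-1 = (-40, 40, +0.5).
Determinant of the coordinate differences = (-70)·40 − (-40)·(-5) = -3000.
∂h/∂x = [(+0.3)·40 − (+0.5)·(-5)] / -3000 = -0.004833
∂h/∂y = [(-70)·(+0.5) − (-40)·(+0.3)] / -3000 = +0.007667
|∇h| = √(-0.004833² + 0.007667²) = 0.009063
Seepage velocity v = K·i/n = 1.9 × 0.009063 / 0.21 = 0.082 ft/day.
t = 1000 / 0.082 = 1.22e+04 days = 33.4 years.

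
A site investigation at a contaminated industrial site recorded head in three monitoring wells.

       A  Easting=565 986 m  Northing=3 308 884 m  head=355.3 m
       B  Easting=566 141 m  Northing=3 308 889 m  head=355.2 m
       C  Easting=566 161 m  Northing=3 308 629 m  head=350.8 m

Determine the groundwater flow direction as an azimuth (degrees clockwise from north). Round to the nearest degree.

176°

Three-point gradient (reference A): Δ to B = (155, 5, -0.1), Δ to C = (175, -255, -4.5).
∂h/∂x = -0.001188, ∂h/∂y = +0.01683 (det = -40400).
Flow direction (−∇h) has components (+0.001188 E, -0.01683 N).
Azimuth = atan2(E, N) = atan2(+0.001188, -0.01683) = 176.0° ≈ 176°.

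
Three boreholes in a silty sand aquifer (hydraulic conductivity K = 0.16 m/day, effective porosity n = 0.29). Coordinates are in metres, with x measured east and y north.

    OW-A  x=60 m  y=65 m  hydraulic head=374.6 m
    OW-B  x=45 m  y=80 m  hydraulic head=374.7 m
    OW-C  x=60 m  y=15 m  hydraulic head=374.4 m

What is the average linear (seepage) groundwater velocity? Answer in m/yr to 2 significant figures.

Three-point gradient (reference OW-A): Δ to OW-B = (-15, 15, +0.1), Δ to OW-C = (0, -50, -0.2).
∂h/∂x = -0.002667, ∂h/∂y = +0.004000 (det = 750).
|∇h| = √(-0.002667² + 0.004000²) = 0.004808
Seepage velocity v = K·i/n = 0.16 × 0.004808 / 0.29 = 0.002653 m/day = 0.969 m/yr.

0.97 m/yr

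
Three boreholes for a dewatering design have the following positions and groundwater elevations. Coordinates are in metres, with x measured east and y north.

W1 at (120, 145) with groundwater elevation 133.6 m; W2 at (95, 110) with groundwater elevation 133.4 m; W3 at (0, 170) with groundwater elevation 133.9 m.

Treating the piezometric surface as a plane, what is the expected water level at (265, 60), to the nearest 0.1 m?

132.9 m

Taking W1 as reference: W2−W1 = (-25, -35, -0.2); W3−W1 = (-120, 25, +0.3).
Solve a·Δx + b·Δy = Δh: det = (-25)·25 − (-120)·(-35) = -4825.
∂h/∂x = [(-0.2)·25 − (+0.3)·(-35)] / -4825 = -0.001140
∂h/∂y = [(-25)·(+0.3) − (-120)·(-0.2)] / -4825 = +0.006528
h(265, 60) = 133.6 + (-0.001140)·(145) + (+0.006528)·(-85) = 133.6 -0.165 -0.555 = 132.880 m.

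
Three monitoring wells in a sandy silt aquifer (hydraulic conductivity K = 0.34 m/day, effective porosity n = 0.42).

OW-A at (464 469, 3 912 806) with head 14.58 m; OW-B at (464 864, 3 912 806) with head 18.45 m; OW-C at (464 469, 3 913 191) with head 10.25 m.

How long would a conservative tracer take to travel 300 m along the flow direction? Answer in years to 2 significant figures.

68 years

∂h/∂x = (18.45 − 14.58) / (464864 − 464469) = +0.009797
∂h/∂y = (10.25 − 14.58) / (3913191 − 3912806) = -0.01125
|∇h| = √(0.009797² + -0.01125²) = 0.01492
Seepage velocity v = K·i/n = 0.34 × 0.01492 / 0.42 = 0.01208 m/day.
t = 300 / 0.01208 = 2.483e+04 days = 68 years.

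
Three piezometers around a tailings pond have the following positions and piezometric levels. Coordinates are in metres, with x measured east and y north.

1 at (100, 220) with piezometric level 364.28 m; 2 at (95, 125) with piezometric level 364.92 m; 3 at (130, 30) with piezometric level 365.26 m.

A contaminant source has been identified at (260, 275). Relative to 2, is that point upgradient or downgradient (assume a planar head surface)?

downgradient

Taking 1 as reference: 2−1 = (-5, -95, +0.64); 3−1 = (30, -190, +0.98).
Determinant of the coordinate differences = (-5)·(-190) − 30·(-95) = 3800.
∂h/∂x = [(+0.64)·(-190) − (+0.98)·(-95)] / 3800 = -0.007500
∂h/∂y = [(-5)·(+0.98) − 30·(+0.64)] / 3800 = -0.006342
Head at (260, 275) = 364.28 + (-0.007500)·(160) + (-0.006342)·(55) = 362.73 m.
That is lower than the 364.92 m at 2, so the point is downgradient.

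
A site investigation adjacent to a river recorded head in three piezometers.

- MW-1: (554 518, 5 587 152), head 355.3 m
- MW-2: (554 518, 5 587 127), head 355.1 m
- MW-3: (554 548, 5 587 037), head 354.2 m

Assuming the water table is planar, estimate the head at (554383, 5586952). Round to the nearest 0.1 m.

With h = a·x + b·y + c and MW-1 as origin, the differences give:
  0·a + (-25)·b = -0.2
  30·a + (-115)·b = -1.1
Eliminate b (×(-115) and ×(-25), subtract): 750·a = -4.50 → a = ∂h/∂x = -0.006000
Back-substitute: b = ∂h/∂y = +0.008000.
h(554383, 5586952) = 355.3 + (-0.006000)·(-135) + (+0.008000)·(-200) = 355.3 +0.810 -1.600 = 354.510 m.

354.5 m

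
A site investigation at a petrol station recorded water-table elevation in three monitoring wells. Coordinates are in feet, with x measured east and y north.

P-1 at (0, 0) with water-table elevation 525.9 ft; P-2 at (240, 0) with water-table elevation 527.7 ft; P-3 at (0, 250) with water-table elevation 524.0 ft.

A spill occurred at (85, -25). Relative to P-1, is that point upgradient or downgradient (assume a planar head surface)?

∂h/∂x = (527.7 − 525.9) / (240 − 0) = +0.007500
∂h/∂y = (524.0 − 525.9) / (250 − 0) = -0.007600
Head at (85, -25) = 525.9 + (+0.007500)·(85) + (-0.007600)·(-25) = 526.73 ft.
That is higher than the 525.9 ft at P-1, so the point is upgradient.

upgradient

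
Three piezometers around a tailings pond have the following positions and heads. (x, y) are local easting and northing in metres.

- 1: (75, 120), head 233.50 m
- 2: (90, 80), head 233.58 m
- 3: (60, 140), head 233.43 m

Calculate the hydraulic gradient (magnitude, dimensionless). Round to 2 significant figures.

0.0040

Taking 1 as reference: 2−1 = (15, -40, +0.08); 3−1 = (-15, 20, -0.07).
Solve a·Δx + b·Δy = Δh: det = 15·20 − (-15)·(-40) = -300.
∂h/∂x = [(+0.08)·20 − (-0.07)·(-40)] / -300 = +0.004000
∂h/∂y = [15·(-0.07) − (-15)·(+0.08)] / -300 = -0.0005000
|∇h| = √(0.004000² + -0.0005000²) = 0.004031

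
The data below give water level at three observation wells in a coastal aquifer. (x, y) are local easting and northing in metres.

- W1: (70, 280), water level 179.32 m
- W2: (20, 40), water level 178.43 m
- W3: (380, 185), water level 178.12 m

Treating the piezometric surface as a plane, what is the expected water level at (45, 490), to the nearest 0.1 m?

180.3 m

With h = a·x + b·y + c and W1 as origin, the differences give:
  (-50)·a + (-240)·b = -0.89
  310·a + (-95)·b = -1.20
Eliminate b (×(-95) and ×(-240), subtract): 79150·a = -203.450 → a = ∂h/∂x = -0.002570
Back-substitute: b = ∂h/∂y = +0.004244.
h(45, 490) = 179.32 + (-0.002570)·(-25) + (+0.004244)·(210) = 179.32 +0.064 +0.891 = 180.275 m.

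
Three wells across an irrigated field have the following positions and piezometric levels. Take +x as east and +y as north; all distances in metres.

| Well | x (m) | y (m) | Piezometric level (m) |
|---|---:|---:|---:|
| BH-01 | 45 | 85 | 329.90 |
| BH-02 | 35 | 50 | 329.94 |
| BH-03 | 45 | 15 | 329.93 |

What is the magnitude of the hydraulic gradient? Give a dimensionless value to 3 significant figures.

0.00254

Taking BH-01 as reference: BH-02−BH-01 = (-10, -35, +0.04); BH-03−BH-01 = (0, -70, +0.03).
Determinant of the coordinate differences = (-10)·(-70) − 0·(-35) = 700.
∂h/∂x = [(+0.04)·(-70) − (+0.03)·(-35)] / 700 = -0.002500
∂h/∂y = [(-10)·(+0.03) − 0·(+0.04)] / 700 = -0.0004286
|∇h| = √(-0.002500² + -0.0004286²) = 0.002536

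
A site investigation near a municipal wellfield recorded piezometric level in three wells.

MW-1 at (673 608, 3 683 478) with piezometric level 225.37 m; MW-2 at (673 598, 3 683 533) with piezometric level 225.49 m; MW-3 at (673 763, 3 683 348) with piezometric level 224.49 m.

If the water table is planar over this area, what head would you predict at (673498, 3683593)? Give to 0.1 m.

226.0 m

Differences from MW-1: to MW-2 (Δx, Δy, Δh) = (-10, 55, +0.12); to MW-3 = (155, -130, -0.88).
Solve a·Δx + b·Δy = Δh: det = (-10)·(-130) − 155·55 = -7225.
∂h/∂x = [(+0.12)·(-130) − (-0.88)·55] / -7225 = -0.004540
∂h/∂y = [(-10)·(-0.88) − 155·(+0.12)] / -7225 = +0.001356
h(673498, 3683593) = 225.37 + (-0.004540)·(-110) + (+0.001356)·(115) = 225.37 +0.499 +0.156 = 226.025 m.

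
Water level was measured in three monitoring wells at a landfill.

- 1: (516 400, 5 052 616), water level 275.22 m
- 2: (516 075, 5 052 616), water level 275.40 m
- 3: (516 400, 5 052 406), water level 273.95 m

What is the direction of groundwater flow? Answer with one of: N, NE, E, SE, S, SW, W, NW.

S

∂h/∂x = (275.40 − 275.22) / (516075 − 516400) = -0.0005538
∂h/∂y = (273.95 − 275.22) / (5052406 − 5052616) = +0.006048
Flow = −∇h = (+0.0005538 east, -0.006048 north), which points south.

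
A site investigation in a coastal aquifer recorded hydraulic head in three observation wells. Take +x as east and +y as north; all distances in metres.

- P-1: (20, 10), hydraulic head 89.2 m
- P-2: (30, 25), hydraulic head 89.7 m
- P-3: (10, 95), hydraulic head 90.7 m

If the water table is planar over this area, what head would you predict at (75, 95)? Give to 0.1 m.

92.0 m

Taking P-1 as reference: P-2−P-1 = (10, 15, +0.5); P-3−P-1 = (-10, 85, +1.5).
Solve a·Δx + b·Δy = Δh: det = 10·85 − (-10)·15 = 1000.
∂h/∂x = [(+0.5)·85 − (+1.5)·15] / 1000 = +0.02000
∂h/∂y = [10·(+1.5) − (-10)·(+0.5)] / 1000 = +0.02000
h(75, 95) = 89.2 + (+0.02000)·(55) + (+0.02000)·(85) = 89.2 +1.100 +1.700 = 92.000 m.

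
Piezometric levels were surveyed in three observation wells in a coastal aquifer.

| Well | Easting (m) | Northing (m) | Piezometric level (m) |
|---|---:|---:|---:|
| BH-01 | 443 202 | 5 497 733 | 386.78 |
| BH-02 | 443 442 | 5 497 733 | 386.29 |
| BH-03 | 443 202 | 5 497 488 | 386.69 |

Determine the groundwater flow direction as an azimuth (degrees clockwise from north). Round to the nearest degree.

∂h/∂x = (386.29 − 386.78) / (443442 − 443202) = -0.002042
∂h/∂y = (386.69 − 386.78) / (5497488 − 5497733) = +0.0003673
Flow direction (−∇h) has components (+0.002042 E, -0.0003673 N).
Azimuth = atan2(E, N) = atan2(+0.002042, -0.0003673) = 100.2° ≈ 100°.

100°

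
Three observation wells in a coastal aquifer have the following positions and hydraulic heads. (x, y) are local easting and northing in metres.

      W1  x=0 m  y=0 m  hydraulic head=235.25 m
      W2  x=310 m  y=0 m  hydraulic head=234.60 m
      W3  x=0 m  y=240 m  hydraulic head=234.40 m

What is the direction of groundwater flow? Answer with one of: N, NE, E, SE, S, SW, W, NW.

∂h/∂x = (234.60 − 235.25) / (310 − 0) = -0.002097
∂h/∂y = (234.40 − 235.25) / (240 − 0) = -0.003542
Flow = −∇h = (+0.002097 east, +0.003542 north), which points northeast.

NE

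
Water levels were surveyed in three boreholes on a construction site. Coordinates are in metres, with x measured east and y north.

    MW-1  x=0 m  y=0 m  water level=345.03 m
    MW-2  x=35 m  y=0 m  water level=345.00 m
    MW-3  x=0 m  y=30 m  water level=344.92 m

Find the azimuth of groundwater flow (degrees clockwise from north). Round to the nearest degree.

013°

∂h/∂x = (345.00 − 345.03) / (35 − 0) = -0.0008571
∂h/∂y = (344.92 − 345.03) / (30 − 0) = -0.003667
Flow direction (−∇h) has components (+0.0008571 E, +0.003667 N).
Azimuth = atan2(E, N) = atan2(+0.0008571, +0.003667) = 13.2° ≈ 013°.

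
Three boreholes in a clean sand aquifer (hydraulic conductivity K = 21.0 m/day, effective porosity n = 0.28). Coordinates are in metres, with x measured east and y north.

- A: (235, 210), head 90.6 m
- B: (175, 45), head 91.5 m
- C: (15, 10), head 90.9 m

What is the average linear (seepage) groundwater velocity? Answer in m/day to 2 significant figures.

0.69 m/day

Three-point gradient (reference A): Δ to B = (-60, -165, +0.9), Δ to C = (-220, -200, +0.3).
∂h/∂x = +0.005370, ∂h/∂y = -0.007407 (det = -24300).
|∇h| = √(0.005370² + -0.007407²) = 0.009149
Seepage velocity v = K·i/n = 21.0 × 0.009149 / 0.28 = 0.6862 m/day.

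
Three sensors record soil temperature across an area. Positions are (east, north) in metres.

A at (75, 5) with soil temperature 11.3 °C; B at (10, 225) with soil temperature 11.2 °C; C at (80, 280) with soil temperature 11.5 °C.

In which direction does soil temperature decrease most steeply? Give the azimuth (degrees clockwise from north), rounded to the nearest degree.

260°

Taking A as reference: B−A = (-65, 220, -0.1); C−A = (5, 275, +0.2).
Determinant of the coordinate differences = (-65)·275 − 5·220 = -18975.
∂T/∂x = [(-0.1)·275 − (+0.2)·220] / -18975 = +0.003768
∂T/∂y = [(-65)·(+0.2) − 5·(-0.1)] / -18975 = +0.0006588
Steepest decrease is along −∇f: components (-0.003768 E, -0.0006588 N).
Azimuth = atan2(-0.003768, -0.0006588) = 260.1° ≈ 260°.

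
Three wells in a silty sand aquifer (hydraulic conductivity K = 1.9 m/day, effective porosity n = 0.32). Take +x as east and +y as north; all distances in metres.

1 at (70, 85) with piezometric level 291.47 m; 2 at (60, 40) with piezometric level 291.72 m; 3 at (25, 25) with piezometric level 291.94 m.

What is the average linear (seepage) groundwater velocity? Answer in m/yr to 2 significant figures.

Taking 1 as reference: 2−1 = (-10, -45, +0.25); 3−1 = (-45, -60, +0.47).
Solve a·Δx + b·Δy = Δh: det = (-10)·(-60) − (-45)·(-45) = -1425.
∂h/∂x = [(+0.25)·(-60) − (+0.47)·(-45)] / -1425 = -0.004316
∂h/∂y = [(-10)·(+0.47) − (-45)·(+0.25)] / -1425 = -0.004596
|∇h| = √(-0.004316² + -0.004596²) = 0.006305
Seepage velocity v = K·i/n = 1.9 × 0.006305 / 0.32 = 0.03744 m/day = 13.67 m/yr.

14 m/yr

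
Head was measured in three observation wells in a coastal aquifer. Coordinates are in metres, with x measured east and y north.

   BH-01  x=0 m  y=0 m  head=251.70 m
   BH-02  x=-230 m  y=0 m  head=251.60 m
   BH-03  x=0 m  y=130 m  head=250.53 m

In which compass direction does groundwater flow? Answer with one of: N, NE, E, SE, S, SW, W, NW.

∂h/∂x = (251.60 − 251.70) / (-230 − 0) = +0.0004348
∂h/∂y = (250.53 − 251.70) / (130 − 0) = -0.009000
Flow = −∇h = (-0.0004348 east, +0.009000 north), which points north.

N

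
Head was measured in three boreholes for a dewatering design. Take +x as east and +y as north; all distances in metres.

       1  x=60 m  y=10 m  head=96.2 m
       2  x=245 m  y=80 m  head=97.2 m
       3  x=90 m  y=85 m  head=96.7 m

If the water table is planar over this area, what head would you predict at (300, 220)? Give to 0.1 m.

98.1 m

With h = a·x + b·y + c and 1 as origin, the differences give:
  185·a + 70·b = +1.0
  30·a + 75·b = +0.5
Eliminate b (×75 and ×70, subtract): 11775·a = 40.00 → a = ∂h/∂x = +0.003397
Back-substitute: b = ∂h/∂y = +0.005308.
h(300, 220) = 96.2 + (+0.003397)·(240) + (+0.005308)·(210) = 96.2 +0.815 +1.115 = 98.130 m.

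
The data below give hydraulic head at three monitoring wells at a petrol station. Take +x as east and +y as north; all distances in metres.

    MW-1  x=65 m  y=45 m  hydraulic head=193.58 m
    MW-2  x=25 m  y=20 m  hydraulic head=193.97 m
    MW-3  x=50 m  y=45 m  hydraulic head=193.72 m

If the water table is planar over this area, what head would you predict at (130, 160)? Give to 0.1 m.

Differences from MW-1: to MW-2 (Δx, Δy, Δh) = (-40, -25, +0.39); to MW-3 = (-15, 0, +0.14).
Solve a·Δx + b·Δy = Δh: det = (-40)·0 − (-15)·(-25) = -375.
∂h/∂x = [(+0.39)·0 − (+0.14)·(-25)] / -375 = -0.009333
∂h/∂y = [(-40)·(+0.14) − (-15)·(+0.39)] / -375 = -0.0006667
h(130, 160) = 193.58 + (-0.009333)·(65) + (-0.0006667)·(115) = 193.58 -0.607 -0.077 = 192.897 m.

192.9 m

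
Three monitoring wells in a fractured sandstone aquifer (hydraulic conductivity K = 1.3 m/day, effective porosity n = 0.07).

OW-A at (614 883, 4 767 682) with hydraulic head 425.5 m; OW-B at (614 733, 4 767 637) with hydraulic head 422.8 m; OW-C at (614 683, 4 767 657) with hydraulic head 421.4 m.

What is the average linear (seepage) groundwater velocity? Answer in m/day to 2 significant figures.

With h = a·x + b·y + c and OW-A as origin, the differences give:
  (-150)·a + (-45)·b = -2.7
  (-200)·a + (-25)·b = -4.1
Eliminate b (×(-25) and ×(-45), subtract): -5250·a = -117.00 → a = ∂h/∂x = +0.02229
Back-substitute: b = ∂h/∂y = -0.01429.
|∇h| = √(0.02229² + -0.01429²) = 0.02648
Seepage velocity v = K·i/n = 1.3 × 0.02648 / 0.07 = 0.4918 m/day.

0.49 m/day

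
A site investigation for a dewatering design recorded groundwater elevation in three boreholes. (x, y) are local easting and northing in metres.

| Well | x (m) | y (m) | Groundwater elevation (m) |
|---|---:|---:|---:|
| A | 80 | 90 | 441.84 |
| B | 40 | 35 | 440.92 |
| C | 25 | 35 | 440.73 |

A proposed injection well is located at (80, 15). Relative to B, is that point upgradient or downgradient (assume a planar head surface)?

upgradient

With h = a·x + b·y + c and A as origin, the differences give:
  (-40)·a + (-55)·b = -0.92
  (-55)·a + (-55)·b = -1.11
Eliminate b (×(-55) and ×(-55), subtract): -825·a = -10.450 → a = ∂h/∂x = +0.01267
Back-substitute: b = ∂h/∂y = +0.007515.
Head at (80, 15) = 441.84 + (+0.01267)·(0) + (+0.007515)·(-75) = 441.28 m.
That is higher than the 440.92 m at B, so the point is upgradient.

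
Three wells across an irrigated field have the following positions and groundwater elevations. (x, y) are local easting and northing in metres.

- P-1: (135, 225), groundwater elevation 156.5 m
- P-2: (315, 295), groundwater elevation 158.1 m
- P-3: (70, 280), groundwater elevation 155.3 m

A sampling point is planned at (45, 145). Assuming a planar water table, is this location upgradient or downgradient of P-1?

downgradient

With h = a·x + b·y + c and P-1 as origin, the differences give:
  180·a + 70·b = +1.6
  (-65)·a + 55·b = -1.2
Eliminate b (×55 and ×70, subtract): 14450·a = 172.00 → a = ∂h/∂x = +0.01190
Back-substitute: b = ∂h/∂y = -0.007751.
Head at (45, 145) = 156.5 + (+0.01190)·(-90) + (-0.007751)·(-80) = 156.05 m.
That is lower than the 156.5 m at P-1, so the point is downgradient.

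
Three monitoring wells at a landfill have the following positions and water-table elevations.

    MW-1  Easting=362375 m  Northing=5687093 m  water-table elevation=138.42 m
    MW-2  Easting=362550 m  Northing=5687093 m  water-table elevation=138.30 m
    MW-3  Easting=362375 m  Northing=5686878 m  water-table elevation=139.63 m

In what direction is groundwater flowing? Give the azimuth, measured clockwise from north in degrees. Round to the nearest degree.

∂h/∂x = (138.30 − 138.42) / (362550 − 362375) = -0.0006857
∂h/∂y = (139.63 − 138.42) / (5686878 − 5687093) = -0.005628
Flow direction (−∇h) has components (+0.0006857 E, +0.005628 N).
Azimuth = atan2(E, N) = atan2(+0.0006857, +0.005628) = 6.9° ≈ 007°.

007°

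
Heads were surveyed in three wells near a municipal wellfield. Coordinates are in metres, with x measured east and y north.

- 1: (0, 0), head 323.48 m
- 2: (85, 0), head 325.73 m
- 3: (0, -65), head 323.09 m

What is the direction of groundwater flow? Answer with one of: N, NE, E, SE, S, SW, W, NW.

W

∂h/∂x = (325.73 − 323.48) / (85 − 0) = +0.02647
∂h/∂y = (323.09 − 323.48) / (-65 − 0) = +0.006000
Flow = −∇h = (-0.02647 east, -0.006000 north), which points west.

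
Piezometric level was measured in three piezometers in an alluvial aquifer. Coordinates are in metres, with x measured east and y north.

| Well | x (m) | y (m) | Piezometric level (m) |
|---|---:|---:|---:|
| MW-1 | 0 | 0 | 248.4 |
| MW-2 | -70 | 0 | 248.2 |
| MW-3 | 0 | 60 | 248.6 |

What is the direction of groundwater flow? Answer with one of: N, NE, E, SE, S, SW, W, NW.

SW

∂h/∂x = (248.2 − 248.4) / (-70 − 0) = +0.002857
∂h/∂y = (248.6 − 248.4) / (60 − 0) = +0.003333
Flow = −∇h = (-0.002857 east, -0.003333 north), which points southwest.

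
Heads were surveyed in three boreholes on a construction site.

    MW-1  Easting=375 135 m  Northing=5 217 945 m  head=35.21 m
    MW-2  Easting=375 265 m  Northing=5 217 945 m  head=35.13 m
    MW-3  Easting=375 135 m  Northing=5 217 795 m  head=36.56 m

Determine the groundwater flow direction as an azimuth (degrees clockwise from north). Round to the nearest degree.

004°

∂h/∂x = (35.13 − 35.21) / (375265 − 375135) = -0.0006154
∂h/∂y = (36.56 − 35.21) / (5217795 − 5217945) = -0.009000
Flow direction (−∇h) has components (+0.0006154 E, +0.009000 N).
Azimuth = atan2(E, N) = atan2(+0.0006154, +0.009000) = 3.9° ≈ 004°.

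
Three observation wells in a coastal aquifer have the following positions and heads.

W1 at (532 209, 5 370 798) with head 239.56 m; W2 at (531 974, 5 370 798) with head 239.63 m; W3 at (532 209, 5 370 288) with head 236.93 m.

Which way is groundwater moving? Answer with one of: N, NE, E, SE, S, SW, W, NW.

S

∂h/∂x = (239.63 − 239.56) / (531974 − 532209) = -0.0002979
∂h/∂y = (236.93 − 239.56) / (5370288 − 5370798) = +0.005157
Flow = −∇h = (+0.0002979 east, -0.005157 north), which points south.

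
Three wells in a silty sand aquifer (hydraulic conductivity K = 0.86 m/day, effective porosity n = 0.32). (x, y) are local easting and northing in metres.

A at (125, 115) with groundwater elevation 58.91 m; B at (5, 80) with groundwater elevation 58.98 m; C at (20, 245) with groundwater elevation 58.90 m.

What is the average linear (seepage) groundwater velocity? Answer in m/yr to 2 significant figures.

Three-point gradient (reference A): Δ to B = (-120, -35, +0.07), Δ to C = (-105, 130, -0.01).
∂h/∂x = -0.0004540, ∂h/∂y = -0.0004436 (det = -19275).
|∇h| = √(-0.0004540² + -0.0004436²) = 0.0006347
Seepage velocity v = K·i/n = 0.86 × 0.0006347 / 0.32 = 0.001706 m/day = 0.6231 m/yr.

0.62 m/yr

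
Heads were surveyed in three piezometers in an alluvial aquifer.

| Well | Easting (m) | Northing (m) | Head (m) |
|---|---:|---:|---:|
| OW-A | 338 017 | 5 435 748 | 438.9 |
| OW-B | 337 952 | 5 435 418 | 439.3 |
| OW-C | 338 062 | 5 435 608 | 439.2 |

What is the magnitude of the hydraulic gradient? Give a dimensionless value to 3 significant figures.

Differences from OW-A: to OW-B (Δx, Δy, Δh) = (-65, -330, +0.4); to OW-C = (45, -140, +0.3).
Determinant of the coordinate differences = (-65)·(-140) − 45·(-330) = 23950.
∂h/∂x = [(+0.4)·(-140) − (+0.3)·(-330)] / 23950 = +0.001795
∂h/∂y = [(-65)·(+0.3) − 45·(+0.4)] / 23950 = -0.001566
|∇h| = √(0.001795² + -0.001566²) = 0.002382

0.00238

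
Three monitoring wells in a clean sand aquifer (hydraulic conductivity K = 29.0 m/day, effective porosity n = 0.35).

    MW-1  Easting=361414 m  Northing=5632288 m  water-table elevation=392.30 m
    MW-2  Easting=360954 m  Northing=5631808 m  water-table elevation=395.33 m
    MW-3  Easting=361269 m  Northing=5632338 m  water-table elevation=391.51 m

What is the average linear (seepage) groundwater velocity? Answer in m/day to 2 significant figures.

With h = a·x + b·y + c and MW-1 as origin, the differences give:
  (-460)·a + (-480)·b = +3.03
  (-145)·a + 50·b = -0.79
Eliminate b (×50 and ×(-480), subtract): -92600·a = -227.700 → a = ∂h/∂x = +0.002459
Back-substitute: b = ∂h/∂y = -0.008669.
|∇h| = √(0.002459² + -0.008669²) = 0.009011
Seepage velocity v = K·i/n = 29.0 × 0.009011 / 0.35 = 0.7466 m/day.

0.75 m/day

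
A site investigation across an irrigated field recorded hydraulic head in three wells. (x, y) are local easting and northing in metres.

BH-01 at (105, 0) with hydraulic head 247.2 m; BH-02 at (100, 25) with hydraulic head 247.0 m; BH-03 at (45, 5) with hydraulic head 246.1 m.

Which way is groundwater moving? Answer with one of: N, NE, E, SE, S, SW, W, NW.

Three-point gradient (reference BH-01): Δ to BH-02 = (-5, 25, -0.2), Δ to BH-03 = (-60, 5, -1.1).
∂h/∂x = +0.01797, ∂h/∂y = -0.004407 (det = 1475).
Flow = −∇h = (-0.01797 east, +0.004407 north), which points west.

W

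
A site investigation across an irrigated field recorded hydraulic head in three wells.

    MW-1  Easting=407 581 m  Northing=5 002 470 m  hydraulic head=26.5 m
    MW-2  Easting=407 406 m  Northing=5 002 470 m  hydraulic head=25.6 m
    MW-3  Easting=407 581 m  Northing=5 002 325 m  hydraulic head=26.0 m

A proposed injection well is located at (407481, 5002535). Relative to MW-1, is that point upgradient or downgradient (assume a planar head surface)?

∂h/∂x = (25.6 − 26.5) / (407406 − 407581) = +0.005143
∂h/∂y = (26.0 − 26.5) / (5002325 − 5002470) = +0.003448
Head at (407481, 5002535) = 26.5 + (+0.005143)·(-100) + (+0.003448)·(65) = 26.21 m.
That is lower than the 26.5 m at MW-1, so the point is downgradient.

downgradient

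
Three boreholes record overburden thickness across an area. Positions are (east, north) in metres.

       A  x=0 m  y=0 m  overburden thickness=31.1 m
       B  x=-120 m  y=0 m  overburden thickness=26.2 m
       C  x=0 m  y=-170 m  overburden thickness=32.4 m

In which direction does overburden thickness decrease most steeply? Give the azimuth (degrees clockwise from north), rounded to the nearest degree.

281°

∂d/∂x = (26.2 − 31.1) / (-120 − 0) = +0.04083
∂d/∂y = (32.4 − 31.1) / (-170 − 0) = -0.007647
Steepest decrease is along −∇f: components (-0.04083 E, +0.007647 N).
Azimuth = atan2(-0.04083, +0.007647) = 280.6° ≈ 281°.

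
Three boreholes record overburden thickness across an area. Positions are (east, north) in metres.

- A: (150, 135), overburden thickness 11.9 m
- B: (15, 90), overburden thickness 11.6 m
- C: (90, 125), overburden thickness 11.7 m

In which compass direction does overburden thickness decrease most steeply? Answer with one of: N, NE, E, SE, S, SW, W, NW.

NW

Three-point gradient (reference A): Δ to B = (-135, -45, -0.3), Δ to C = (-60, -10, -0.2).
∂d/∂x = +0.004444, ∂d/∂y = -0.006667 (det = -1350).
Steepest decrease is along −∇f = (-0.004444 E, +0.006667 N) → northwest.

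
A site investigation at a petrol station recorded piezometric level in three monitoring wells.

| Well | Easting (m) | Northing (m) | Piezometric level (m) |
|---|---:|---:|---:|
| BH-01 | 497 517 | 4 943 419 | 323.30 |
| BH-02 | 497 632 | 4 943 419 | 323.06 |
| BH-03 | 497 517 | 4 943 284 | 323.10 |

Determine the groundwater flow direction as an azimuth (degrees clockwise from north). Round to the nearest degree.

∂h/∂x = (323.06 − 323.30) / (497632 − 497517) = -0.002087
∂h/∂y = (323.10 − 323.30) / (4943284 − 4943419) = +0.001481
Flow direction (−∇h) has components (+0.002087 E, -0.001481 N).
Azimuth = atan2(E, N) = atan2(+0.002087, -0.001481) = 125.4° ≈ 125°.

125°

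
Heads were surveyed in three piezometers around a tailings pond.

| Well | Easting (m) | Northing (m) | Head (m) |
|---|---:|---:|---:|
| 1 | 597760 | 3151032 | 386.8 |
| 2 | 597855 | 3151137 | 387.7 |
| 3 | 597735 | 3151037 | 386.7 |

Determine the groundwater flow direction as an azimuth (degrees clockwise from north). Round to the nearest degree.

With h = a·x + b·y + c and 1 as origin, the differences give:
  95·a + 105·b = +0.9
  (-25)·a + 5·b = -0.1
Eliminate b (×5 and ×105, subtract): 3100·a = 15.00 → a = ∂h/∂x = +0.004839
Back-substitute: b = ∂h/∂y = +0.004194.
Flow direction (−∇h) has components (-0.004839 E, -0.004194 N).
Azimuth = atan2(E, N) = atan2(-0.004839, -0.004194) = 229.1° ≈ 229°.

229°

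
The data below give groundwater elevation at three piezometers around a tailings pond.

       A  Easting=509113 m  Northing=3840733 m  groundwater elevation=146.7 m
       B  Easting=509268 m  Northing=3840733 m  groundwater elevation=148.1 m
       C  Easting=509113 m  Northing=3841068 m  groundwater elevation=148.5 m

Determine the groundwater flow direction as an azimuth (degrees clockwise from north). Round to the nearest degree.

∂h/∂x = (148.1 − 146.7) / (509268 − 509113) = +0.009032
∂h/∂y = (148.5 − 146.7) / (3841068 − 3840733) = +0.005373
Flow direction (−∇h) has components (-0.009032 E, -0.005373 N).
Azimuth = atan2(E, N) = atan2(-0.009032, -0.005373) = 239.3° ≈ 239°.

239°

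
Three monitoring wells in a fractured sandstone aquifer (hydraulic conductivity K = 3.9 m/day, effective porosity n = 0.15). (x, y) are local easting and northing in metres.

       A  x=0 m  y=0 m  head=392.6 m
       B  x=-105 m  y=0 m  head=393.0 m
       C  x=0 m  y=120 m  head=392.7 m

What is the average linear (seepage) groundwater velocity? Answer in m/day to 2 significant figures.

∂h/∂x = (393.0 − 392.6) / (-105 − 0) = -0.003810
∂h/∂y = (392.7 − 392.6) / (120 − 0) = +0.0008333
|∇h| = √(-0.003810² + 0.0008333²) = 0.0039
Seepage velocity v = K·i/n = 3.9 × 0.0039 / 0.15 = 0.1014 m/day.

0.10 m/day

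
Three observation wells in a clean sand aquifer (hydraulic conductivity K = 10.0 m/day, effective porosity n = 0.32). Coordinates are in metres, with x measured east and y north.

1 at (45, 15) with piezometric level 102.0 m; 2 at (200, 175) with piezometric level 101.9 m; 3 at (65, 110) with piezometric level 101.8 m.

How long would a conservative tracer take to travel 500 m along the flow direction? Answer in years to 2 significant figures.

14 years

With h = a·x + b·y + c and 1 as origin, the differences give:
  155·a + 160·b = -0.1
  20·a + 95·b = -0.2
Eliminate b (×95 and ×160, subtract): 11525·a = 22.50 → a = ∂h/∂x = +0.001952
Back-substitute: b = ∂h/∂y = -0.002516.
|∇h| = √(0.001952² + -0.002516²) = 0.003184
Seepage velocity v = K·i/n = 10.0 × 0.003184 / 0.32 = 0.0995 m/day.
t = 500 / 0.0995 = 5025 days = 13.8 years.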